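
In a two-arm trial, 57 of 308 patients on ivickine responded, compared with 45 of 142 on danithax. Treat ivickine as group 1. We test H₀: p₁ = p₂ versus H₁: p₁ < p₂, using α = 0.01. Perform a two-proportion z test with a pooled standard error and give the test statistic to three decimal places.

p̂₁ = 57/308 ≈ 0.18506, p̂₂ = 45/142 ≈ 0.31690.
Pooled p̂ = (57+45)/(308+142) = 102/450 = 0.22667.
SE = √(p̂(1−p̂)(1/n₁+1/n₂)) = √(0.22667·0.77333·0.010289) = √(0.00180355) = 0.04247.
z = (0.18506 − 0.31690)/0.04247 = -0.13184/0.04247 = -3.104.
p-value = P(Z < -3.104) ≈ 0.0010; since p < α = 0.01, reject H₀.

z = -3.104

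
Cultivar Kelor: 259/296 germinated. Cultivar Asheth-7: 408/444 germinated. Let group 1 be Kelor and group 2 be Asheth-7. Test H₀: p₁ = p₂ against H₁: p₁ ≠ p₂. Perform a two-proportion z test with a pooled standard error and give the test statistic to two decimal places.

z = -1.96

p̂₁ = 259/296 = 0.8750, p̂₂ = 408/444 = 0.9189.
Pooled p̂ = (259+408)/(296+444) = 667/740 = 0.9014.
SE = √(p̂(1−p̂)(1/n₁+1/n₂)) = √(0.9014·0.0986·0.00563063) = √(0.000500659) = 0.0224.
z = (0.8750 − 0.9189)/0.0224 = -0.0439/0.0224 = -1.96.
p-value = 2·P(Z > 1.963) ≈ 0.0497.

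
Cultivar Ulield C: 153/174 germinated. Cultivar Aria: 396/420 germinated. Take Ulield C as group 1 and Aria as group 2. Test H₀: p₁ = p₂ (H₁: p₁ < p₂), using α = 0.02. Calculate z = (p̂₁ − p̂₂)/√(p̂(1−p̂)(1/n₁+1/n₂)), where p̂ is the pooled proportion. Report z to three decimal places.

p̂₁ = 153/174 = 0.879310, p̂₂ = 396/420 = 0.942857.
Pooled p̂ = (153+396)/(174+420) = 549/594 = 0.924242.
SE = √(p̂(1−p̂)(1/n₁+1/n₂)) = √(0.924242·0.075758·0.00812808) = √(0.000569115) = 0.023856.
z = (0.879310 − 0.942857)/0.023856 = -0.063547/0.023856 = -2.664.
p-value = P(Z < -2.664) ≈ 0.0039. With α = 0.02, reject H₀.

z = -2.664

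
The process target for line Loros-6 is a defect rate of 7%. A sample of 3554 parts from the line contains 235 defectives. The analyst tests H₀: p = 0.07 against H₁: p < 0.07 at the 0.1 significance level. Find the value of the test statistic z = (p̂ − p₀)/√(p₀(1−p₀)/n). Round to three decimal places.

z = -0.906

p̂ = 235/3554 ≈ 0.066123.
Under H₀, SE = √(0.07·0.93/3554) = √(1.83174e-05) = 0.004280.
z = (0.066123 − 0.07)/0.004280 = -0.003877/0.004280 = -0.906.
p-value = P(Z < -0.906) ≈ 0.1825. With α = 0.1, fail to reject H₀.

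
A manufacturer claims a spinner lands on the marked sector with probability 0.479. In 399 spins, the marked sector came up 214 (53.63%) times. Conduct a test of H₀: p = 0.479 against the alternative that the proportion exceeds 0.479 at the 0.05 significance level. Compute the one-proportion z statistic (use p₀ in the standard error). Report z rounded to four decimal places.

p̂ = 214/399 ≈ 0.536341.
Standard error under H₀: √(0.479×0.521/399) = 0.025009.
z = (0.536341 − 0.479)/0.025009 = 0.057341/0.025009 = 2.2928.
p-value = P(Z > 2.293) ≈ 0.0109, so at α = 0.05 we reject H₀.

z = 2.2928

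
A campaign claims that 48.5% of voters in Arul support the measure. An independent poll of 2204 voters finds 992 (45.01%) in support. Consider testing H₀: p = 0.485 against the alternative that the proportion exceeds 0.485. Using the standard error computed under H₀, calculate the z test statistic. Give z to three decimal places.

p̂ = 992/2204 = 0.450091.
Standard error under H₀: √(0.485×0.515/2204) = 0.010646.
z = (0.450091 − 0.485)/0.010646 = -0.034909/0.010646 = -3.279.
p-value = P(Z > -3.279) ≈ 0.9995.

z = -3.279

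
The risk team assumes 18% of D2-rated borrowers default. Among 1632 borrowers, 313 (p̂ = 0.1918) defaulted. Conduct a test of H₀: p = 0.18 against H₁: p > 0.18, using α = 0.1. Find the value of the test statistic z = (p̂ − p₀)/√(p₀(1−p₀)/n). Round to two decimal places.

p̂ = 313/1632 ≈ 0.1918.
SE = √(p₀(1−p₀)/n) = √(0.1476/1632) = 0.0095.
z = (0.1918 − 0.18)/0.0095 = 0.0118/0.0095 = 1.24.
p-value = P(Z > 1.240) ≈ 0.1076. With α = 0.1, fail to reject H₀.

z = 1.24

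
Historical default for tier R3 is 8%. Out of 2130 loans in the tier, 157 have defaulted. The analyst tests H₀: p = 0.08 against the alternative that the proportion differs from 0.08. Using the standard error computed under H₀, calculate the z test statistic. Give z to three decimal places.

z = -1.070

p̂ = 157/2130 = 0.07371.
Standard error under H₀: √(0.08×0.92/2130) = 0.00588.
z = (0.07371 − 0.08)/0.00588 = -0.00629/0.00588 = -1.070.
Two-sided p-value ≈ 2·Φ(−1.070) = 0.2845.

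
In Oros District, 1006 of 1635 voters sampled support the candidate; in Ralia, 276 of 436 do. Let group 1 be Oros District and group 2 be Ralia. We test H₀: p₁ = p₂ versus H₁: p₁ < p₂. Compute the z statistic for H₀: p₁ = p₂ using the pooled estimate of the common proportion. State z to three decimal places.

z = -0.678

p̂₁ = 1006/1635 ≈ 0.61529, p̂₂ = 276/436 ≈ 0.63303.
Pooled p̂ = (1006+276)/(1635+436) = 1282/2071 = 0.61902.
SE = √(0.235833 × 0.0029052) = 0.02618.
z = (0.61529 − 0.63303)/0.02618 = -0.01774/0.02618 = -0.678.
p-value = P(Z < -0.678) ≈ 0.2490.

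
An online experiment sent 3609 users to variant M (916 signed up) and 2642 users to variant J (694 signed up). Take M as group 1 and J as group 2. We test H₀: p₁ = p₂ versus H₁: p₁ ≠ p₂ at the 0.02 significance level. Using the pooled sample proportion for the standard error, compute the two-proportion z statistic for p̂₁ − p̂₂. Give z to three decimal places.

z = -0.792

p̂₁ = 916/3609 ≈ 0.25381, p̂₂ = 694/2642 ≈ 0.26268.
Pooled p̂ = (916+694)/(3609+2642) = 1610/6251 = 0.25756.
SE = √(p̂(1−p̂)(1/n₁+1/n₂)) = √(0.25756·0.74244·0.000655586) = √(0.000125363) = 0.01120.
z = (0.25381 − 0.26268)/0.01120 = -0.00887/0.01120 = -0.792.
Two-sided p-value ≈ 2·Φ(−0.792) = 0.4282, so at α = 0.02 we fail to reject H₀.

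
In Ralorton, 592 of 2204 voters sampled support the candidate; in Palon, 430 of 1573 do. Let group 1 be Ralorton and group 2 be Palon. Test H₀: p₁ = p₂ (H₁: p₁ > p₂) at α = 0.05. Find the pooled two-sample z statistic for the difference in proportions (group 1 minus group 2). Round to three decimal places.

p̂₁ = 592/2204 ≈ 0.26860, p̂₂ = 430/1573 ≈ 0.27336.
Pooled p̂ = (592+430)/(2204+1573) = 1022/3777 = 0.27059.
SE = √(p̂(1−p̂)(1/n₁+1/n₂)) = √(0.27059·0.72941·0.00108945) = √(0.000215023) = 0.01466.
z = (0.26860 − 0.27336)/0.01466 = -0.00476/0.01466 = -0.325.
p-value = P(Z > -0.325) ≈ 0.6273; since p > α = 0.05, fail to reject H₀.

z = -0.325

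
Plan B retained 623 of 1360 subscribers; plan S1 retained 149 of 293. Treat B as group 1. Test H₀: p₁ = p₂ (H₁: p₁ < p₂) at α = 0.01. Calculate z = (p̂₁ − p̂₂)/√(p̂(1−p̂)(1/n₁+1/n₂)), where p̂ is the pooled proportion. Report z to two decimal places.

z = -1.57

p̂₁ = 623/1360 ≈ 0.4581, p̂₂ = 149/293 ≈ 0.5085.
Pooled p̂ = (623+149)/(1360+293) = 772/1653 = 0.4670.
SE = √(0.248913 × 0.00414826) = 0.0321.
z = (0.4581 − 0.5085)/0.0321 = -0.0504/0.0321 = -1.57.
p-value = P(Z < -1.570) ≈ 0.0582, so at α = 0.01 we fail to reject H₀.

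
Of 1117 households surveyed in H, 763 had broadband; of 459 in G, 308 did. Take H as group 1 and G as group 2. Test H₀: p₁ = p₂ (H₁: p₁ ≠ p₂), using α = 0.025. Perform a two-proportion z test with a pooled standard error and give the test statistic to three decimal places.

z = 0.466

p̂₁ = 763/1117 = 0.68308, p̂₂ = 308/459 = 0.67102.
Pooled p̂ = (763+308)/(1117+459) = 1071/1576 = 0.67957.
SE = √(0.217755 × 0.0030739) = 0.02587.
z = (0.68308 − 0.67102)/0.02587 = 0.01206/0.02587 = 0.466.
p-value = 2·P(Z > 0.466) ≈ 0.6412. With α = 0.025, fail to reject H₀.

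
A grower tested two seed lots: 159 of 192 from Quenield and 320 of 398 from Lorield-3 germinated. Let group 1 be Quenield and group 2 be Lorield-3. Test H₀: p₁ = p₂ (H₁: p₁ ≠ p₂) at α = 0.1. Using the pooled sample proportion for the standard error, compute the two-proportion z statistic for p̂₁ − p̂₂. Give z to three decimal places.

p̂₁ = 159/192 = 0.82812, p̂₂ = 320/398 = 0.80402.
Pooled p̂ = (159+320)/(192+398) = 479/590 = 0.81186.
SE = √(0.152741 × 0.0077209) = 0.03434.
z = (0.82812 − 0.80402)/0.03434 = 0.02410/0.03434 = 0.702.
Two-sided p-value ≈ 2·Φ(−0.702) = 0.4827, so at α = 0.1 we fail to reject H₀.

z = 0.702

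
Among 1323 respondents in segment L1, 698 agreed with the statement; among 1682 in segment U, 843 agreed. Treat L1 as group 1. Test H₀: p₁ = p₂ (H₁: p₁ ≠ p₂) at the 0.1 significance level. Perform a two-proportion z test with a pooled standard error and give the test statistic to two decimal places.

p̂₁ = 698/1323 ≈ 0.52759, p̂₂ = 843/1682 ≈ 0.50119.
Pooled p̂ = (698+843)/(1323+1682) = 1541/3005 = 0.51281.
SE = √(0.249836 × 0.00135039) = 0.01837.
z = (0.52759 − 0.50119)/0.01837 = 0.02640/0.01837 = 1.44.
p-value = 2·P(Z > 1.437) ≈ 0.1506, so at α = 0.1 we fail to reject H₀.

z = 1.44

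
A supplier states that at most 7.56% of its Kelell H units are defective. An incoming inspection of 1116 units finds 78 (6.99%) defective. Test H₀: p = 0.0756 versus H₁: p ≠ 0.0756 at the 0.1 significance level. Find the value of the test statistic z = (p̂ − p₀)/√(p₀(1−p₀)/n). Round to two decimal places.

p̂ = 78/1116 ≈ 0.0699.
Under H₀, SE = √(0.0756·0.9244/1116) = √(6.26206e-05) = 0.0079.
z = (0.0699 − 0.0756)/0.0079 = -0.0057/0.0079 = -0.72.
p-value = 2·P(Z > 0.721) ≈ 0.4708. With α = 0.1, fail to reject H₀.

z = -0.72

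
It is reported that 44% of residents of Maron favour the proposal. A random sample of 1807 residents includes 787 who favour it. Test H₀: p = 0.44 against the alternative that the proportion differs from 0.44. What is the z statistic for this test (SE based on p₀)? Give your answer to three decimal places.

z = -0.383

p̂ = 787/1807 = 0.43553.
Under H₀, SE = √(0.44·0.56/1807) = √(0.000136359) = 0.01168.
z = (0.43553 − 0.44)/0.01168 = -0.00447/0.01168 = -0.383.
p-value = 2·P(Z > 0.383) ≈ 0.7018.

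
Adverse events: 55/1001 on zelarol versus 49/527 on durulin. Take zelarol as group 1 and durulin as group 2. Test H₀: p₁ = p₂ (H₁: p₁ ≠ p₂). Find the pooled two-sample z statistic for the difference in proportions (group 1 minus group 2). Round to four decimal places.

z = -2.8060

p̂₁ = 55/1001 = 0.0549451, p̂₂ = 49/527 = 0.0929791.
Pooled p̂ = (55+49)/(1001+527) = 104/1528 = 0.0680628.
SE = √(p̂(1−p̂)(1/n₁+1/n₂)) = √(0.0680628·0.9319372·0.00289653) = √(0.000183728) = 0.0135546.
z = (0.0549451 − 0.0929791)/0.0135546 = -0.0380340/0.0135546 = -2.8060.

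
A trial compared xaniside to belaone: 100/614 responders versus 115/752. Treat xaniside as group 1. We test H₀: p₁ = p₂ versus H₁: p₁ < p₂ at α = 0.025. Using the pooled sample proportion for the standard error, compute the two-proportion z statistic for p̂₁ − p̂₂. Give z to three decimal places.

p̂₁ = 100/614 ≈ 0.16287, p̂₂ = 115/752 ≈ 0.15293.
Pooled p̂ = (100+115)/(614+752) = 215/1366 = 0.15739.
SE = √(p̂(1−p̂)(1/n₁+1/n₂)) = √(0.15739·0.84261·0.00295845) = √(0.000392353) = 0.01981.
z = (0.16287 − 0.15293)/0.01981 = 0.00994/0.01981 = 0.502.
p-value = P(Z < 0.502) ≈ 0.6921, so at α = 0.025 we fail to reject H₀.

z = 0.502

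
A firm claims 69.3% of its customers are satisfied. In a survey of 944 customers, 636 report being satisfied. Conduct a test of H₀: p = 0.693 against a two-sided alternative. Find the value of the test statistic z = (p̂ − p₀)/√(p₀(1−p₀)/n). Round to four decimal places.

z = -1.2837

p̂ = 636/944 ≈ 0.673729.
SE = √(p₀(1−p₀)/n) = √(0.21275/944) = 0.015012.
z = (0.673729 − 0.693)/0.015012 = -0.019271/0.015012 = -1.2837.
Two-sided p-value ≈ 2·Φ(−1.284) = 0.1993.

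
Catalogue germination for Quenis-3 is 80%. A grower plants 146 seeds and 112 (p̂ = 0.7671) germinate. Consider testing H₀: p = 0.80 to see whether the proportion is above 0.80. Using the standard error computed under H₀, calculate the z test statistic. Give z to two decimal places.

z = -0.99

p̂ = 112/146 ≈ 0.7671.
SE = √(p₀(1−p₀)/n) = √(0.16/146) = 0.0331.
z = (0.7671 − 0.8)/0.0331 = -0.0329/0.0331 = -0.99.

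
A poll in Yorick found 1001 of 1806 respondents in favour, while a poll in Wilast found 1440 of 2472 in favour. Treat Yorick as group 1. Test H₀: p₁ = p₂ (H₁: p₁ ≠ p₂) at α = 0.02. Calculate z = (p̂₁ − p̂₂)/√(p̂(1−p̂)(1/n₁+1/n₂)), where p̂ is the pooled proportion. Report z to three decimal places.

z = -1.844

p̂₁ = 1001/1806 ≈ 0.554264, p̂₂ = 1440/2472 ≈ 0.582524.
Pooled p̂ = (1001+1440)/(1806+2472) = 2441/4278 = 0.570594.
SE = √(0.245017 × 0.000958241) = 0.015323.
z = (0.554264 − 0.582524)/0.015323 = -0.028260/0.015323 = -1.844.
Two-sided p-value ≈ 2·Φ(−1.844) = 0.0651. With α = 0.02, fail to reject H₀.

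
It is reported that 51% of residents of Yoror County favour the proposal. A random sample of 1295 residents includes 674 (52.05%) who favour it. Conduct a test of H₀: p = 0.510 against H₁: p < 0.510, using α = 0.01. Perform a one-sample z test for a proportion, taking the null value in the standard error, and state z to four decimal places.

p̂ = 674/1295 ≈ 0.520463.
Under H₀, SE = √(0.51·0.49/1295) = √(0.000192973) = 0.013891.
z = (0.520463 − 0.51)/0.013891 = 0.010463/0.013891 = 0.7532.
p-value = P(Z < 0.753) ≈ 0.7743. With α = 0.01, fail to reject H₀.

z = 0.7532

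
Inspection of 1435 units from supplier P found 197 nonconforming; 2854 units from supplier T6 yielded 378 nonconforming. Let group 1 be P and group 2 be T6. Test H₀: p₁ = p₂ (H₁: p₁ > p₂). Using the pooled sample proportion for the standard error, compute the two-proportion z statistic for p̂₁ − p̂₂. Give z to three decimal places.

p̂₁ = 197/1435 ≈ 0.137282, p̂₂ = 378/2854 ≈ 0.132446.
Pooled p̂ = (197+378)/(1435+2854) = 575/4289 = 0.134064.
SE = √(0.116091 × 0.00104725) = 0.011026.
z = (0.137282 − 0.132446)/0.011026 = 0.004836/0.011026 = 0.439.

z = 0.439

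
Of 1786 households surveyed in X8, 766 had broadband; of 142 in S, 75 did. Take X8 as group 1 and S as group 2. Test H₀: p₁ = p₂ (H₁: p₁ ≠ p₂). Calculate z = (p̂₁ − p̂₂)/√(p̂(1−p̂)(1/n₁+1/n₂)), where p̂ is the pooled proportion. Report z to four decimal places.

p̂₁ = 766/1786 ≈ 0.428891, p̂₂ = 75/142 ≈ 0.528169.
Pooled p̂ = (766+75)/(1786+142) = 841/1928 = 0.436203.
SE = √(0.24593 × 0.00760216) = 0.043239.
z = (0.428891 − 0.528169)/0.043239 = -0.099278/0.043239 = -2.2960.
Two-sided p-value ≈ 2·Φ(−2.296) = 0.0217.

z = -2.2960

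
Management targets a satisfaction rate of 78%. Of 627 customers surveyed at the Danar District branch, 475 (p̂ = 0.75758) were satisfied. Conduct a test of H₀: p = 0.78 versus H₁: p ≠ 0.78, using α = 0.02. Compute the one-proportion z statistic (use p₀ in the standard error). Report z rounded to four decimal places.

p̂ = 475/627 ≈ 0.757576.
Under H₀, SE = √(0.78·0.22/627) = √(0.000273684) = 0.016543.
z = (0.757576 − 0.78)/0.016543 = -0.022424/0.016543 = -1.3555.
p-value = 2·P(Z > 1.355) ≈ 0.1753; since p > α = 0.02, fail to reject H₀.

z = -1.3555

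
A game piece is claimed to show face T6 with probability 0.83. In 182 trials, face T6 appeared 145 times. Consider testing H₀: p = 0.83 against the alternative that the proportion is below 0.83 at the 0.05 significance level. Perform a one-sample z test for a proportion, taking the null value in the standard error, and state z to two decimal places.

z = -1.20

p̂ = 145/182 ≈ 0.7967.
Under H₀, SE = √(0.83·0.17/182) = √(0.000775275) = 0.0278.
z = (0.7967 − 0.83)/0.0278 = -0.0333/0.0278 = -1.20.
p-value = P(Z < -1.196) ≈ 0.1159; since p > α = 0.05, fail to reject H₀.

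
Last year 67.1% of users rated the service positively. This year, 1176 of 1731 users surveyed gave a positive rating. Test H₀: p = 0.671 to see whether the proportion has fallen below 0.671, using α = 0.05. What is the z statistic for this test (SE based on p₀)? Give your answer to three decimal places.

z = 0.742

p̂ = 1176/1731 ≈ 0.67938.
Under H₀, SE = √(0.671·0.329/1731) = √(0.000127533) = 0.01129.
z = (0.67938 − 0.671)/0.01129 = 0.00838/0.01129 = 0.742.
p-value = P(Z < 0.742) ≈ 0.7709; since p > α = 0.05, fail to reject H₀.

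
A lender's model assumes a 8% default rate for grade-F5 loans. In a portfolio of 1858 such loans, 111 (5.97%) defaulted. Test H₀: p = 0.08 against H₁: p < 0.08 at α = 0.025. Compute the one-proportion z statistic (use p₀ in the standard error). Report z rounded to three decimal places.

p̂ = 111/1858 = 0.059742.
Standard error under H₀: √(0.08×0.92/1858) = 0.006294.
z = (0.059742 − 0.08)/0.006294 = -0.020258/0.006294 = -3.219.
p-value = P(Z < -3.219) ≈ 0.0006, so at α = 0.025 we reject H₀.

z = -3.219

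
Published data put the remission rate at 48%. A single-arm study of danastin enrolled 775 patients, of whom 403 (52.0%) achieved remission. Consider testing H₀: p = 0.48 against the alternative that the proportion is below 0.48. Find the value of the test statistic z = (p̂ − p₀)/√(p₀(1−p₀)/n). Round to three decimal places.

p̂ = 403/775 = 0.520000.
SE = √(p₀(1−p₀)/n) = √(0.2496/775) = 0.017946.
z = (0.520000 − 0.48)/0.017946 = 0.040000/0.017946 = 2.229.

z = 2.229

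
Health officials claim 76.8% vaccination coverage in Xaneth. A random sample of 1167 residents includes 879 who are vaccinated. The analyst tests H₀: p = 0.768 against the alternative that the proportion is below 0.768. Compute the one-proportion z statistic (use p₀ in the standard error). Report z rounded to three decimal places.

z = -1.197

p̂ = 879/1167 = 0.75321.
Standard error under H₀: √(0.768×0.232/1167) = 0.01236.
z = (0.75321 − 0.768)/0.01236 = -0.01479/0.01236 = -1.197.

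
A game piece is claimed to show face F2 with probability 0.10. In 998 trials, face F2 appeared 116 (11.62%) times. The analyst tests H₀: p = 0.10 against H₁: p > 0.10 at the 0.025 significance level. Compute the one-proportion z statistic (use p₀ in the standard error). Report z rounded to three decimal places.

z = 1.709

p̂ = 116/998 = 0.116232.
SE = √(p₀(1−p₀)/n) = √(0.09/998) = 0.009496.
z = (0.116232 − 0.1)/0.009496 = 0.016232/0.009496 = 1.709.
p-value = P(Z > 1.709) ≈ 0.0437; since p > α = 0.025, fail to reject H₀.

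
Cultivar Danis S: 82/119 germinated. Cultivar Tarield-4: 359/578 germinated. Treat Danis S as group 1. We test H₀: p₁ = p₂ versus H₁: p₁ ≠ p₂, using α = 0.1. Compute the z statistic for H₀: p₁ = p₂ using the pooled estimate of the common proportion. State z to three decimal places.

p̂₁ = 82/119 ≈ 0.68908, p̂₂ = 359/578 ≈ 0.62111.
Pooled p̂ = (82+359)/(119+578) = 441/697 = 0.63271.
SE = √(0.232388 × 0.0101335) = 0.04853.
z = (0.68908 − 0.62111)/0.04853 = 0.06797/0.04853 = 1.401.
Two-sided p-value ≈ 2·Φ(−1.401) = 0.1613, so at α = 0.1 we fail to reject H₀.

z = 1.401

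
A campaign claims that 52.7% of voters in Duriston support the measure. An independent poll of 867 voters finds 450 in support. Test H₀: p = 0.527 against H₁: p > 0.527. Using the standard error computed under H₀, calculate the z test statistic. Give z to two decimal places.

p̂ = 450/867 = 0.5190.
Under H₀, SE = √(0.527·0.473/867) = √(0.00028751) = 0.0170.
z = (0.5190 − 0.527)/0.0170 = -0.0080/0.0170 = -0.47.

z = -0.47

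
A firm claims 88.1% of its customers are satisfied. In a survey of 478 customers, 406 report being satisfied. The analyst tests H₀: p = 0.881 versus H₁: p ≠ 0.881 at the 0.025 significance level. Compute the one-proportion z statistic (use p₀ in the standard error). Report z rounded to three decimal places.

p̂ = 406/478 ≈ 0.84937.
SE = √(p₀(1−p₀)/n) = √(0.10484/478) = 0.01481.
z = (0.84937 − 0.881)/0.01481 = -0.03163/0.01481 = -2.136.
Two-sided p-value ≈ 2·Φ(−2.136) = 0.0327, so at α = 0.025 we fail to reject H₀.

z = -2.136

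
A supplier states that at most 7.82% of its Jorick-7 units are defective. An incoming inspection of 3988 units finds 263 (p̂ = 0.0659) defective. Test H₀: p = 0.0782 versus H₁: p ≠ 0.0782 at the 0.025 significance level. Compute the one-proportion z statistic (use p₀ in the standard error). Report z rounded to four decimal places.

z = -2.8818

p̂ = 263/3988 ≈ 0.06594784.
Under H₀, SE = √(0.0782·0.9218/3988) = √(1.80754e-05) = 0.00425152.
z = (0.06594784 − 0.0782)/0.00425152 = -0.01225216/0.00425152 = -2.8818.
Two-sided p-value ≈ 2·Φ(−2.882) = 0.0040, so at α = 0.025 we reject H₀.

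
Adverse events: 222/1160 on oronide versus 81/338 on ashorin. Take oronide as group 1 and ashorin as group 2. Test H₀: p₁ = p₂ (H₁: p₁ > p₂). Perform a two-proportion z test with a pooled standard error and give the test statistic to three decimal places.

p̂₁ = 222/1160 = 0.19138, p̂₂ = 81/338 = 0.23964.
Pooled p̂ = (222+81)/(1160+338) = 303/1498 = 0.20227.
SE = √(0.161357 × 0.00382065) = 0.02483.
z = (0.19138 − 0.23964)/0.02483 = -0.04826/0.02483 = -1.944.

z = -1.944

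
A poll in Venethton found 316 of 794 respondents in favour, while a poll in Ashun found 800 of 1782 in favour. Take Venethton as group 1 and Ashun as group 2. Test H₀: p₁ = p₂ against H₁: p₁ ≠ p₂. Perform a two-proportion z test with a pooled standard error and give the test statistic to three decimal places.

p̂₁ = 316/794 = 0.39798, p̂₂ = 800/1782 = 0.44893.
Pooled p̂ = (316+800)/(794+1782) = 1116/2576 = 0.43323.
SE = √(0.245542 × 0.00182061) = 0.02114.
z = (0.39798 − 0.44893)/0.02114 = -0.05095/0.02114 = -2.410.
Two-sided p-value ≈ 2·Φ(−2.410) = 0.0160.

z = -2.410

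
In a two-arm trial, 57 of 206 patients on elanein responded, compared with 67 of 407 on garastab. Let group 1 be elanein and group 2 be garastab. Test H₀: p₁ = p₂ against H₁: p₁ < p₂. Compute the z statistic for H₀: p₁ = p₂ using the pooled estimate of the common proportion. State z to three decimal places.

p̂₁ = 57/206 ≈ 0.27670, p̂₂ = 67/407 ≈ 0.16462.
Pooled p̂ = (57+67)/(206+407) = 124/613 = 0.20228.
SE = √(p̂(1−p̂)(1/n₁+1/n₂)) = √(0.20228·0.79772·0.00731137) = √(0.0011798) = 0.03435.
z = (0.27670 − 0.16462)/0.03435 = 0.11208/0.03435 = 3.263.

z = 3.263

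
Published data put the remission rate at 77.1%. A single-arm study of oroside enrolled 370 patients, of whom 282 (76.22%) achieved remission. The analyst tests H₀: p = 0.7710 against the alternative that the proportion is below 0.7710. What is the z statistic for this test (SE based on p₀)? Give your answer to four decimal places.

p̂ = 282/370 = 0.762162.
Under H₀, SE = √(0.771·0.229/370) = √(0.000477186) = 0.021845.
z = (0.762162 − 0.771)/0.021845 = -0.008838/0.021845 = -0.4046.

z = -0.4046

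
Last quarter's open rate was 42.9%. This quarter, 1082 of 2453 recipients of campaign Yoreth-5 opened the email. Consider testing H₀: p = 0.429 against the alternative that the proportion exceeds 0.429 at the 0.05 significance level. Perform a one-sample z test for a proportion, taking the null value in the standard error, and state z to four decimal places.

p̂ = 1082/2453 ≈ 0.441093.
Standard error under H₀: √(0.429×0.571/2453) = 0.009993.
z = (0.441093 − 0.429)/0.009993 = 0.012093/0.009993 = 1.2101.
p-value = P(Z > 1.210) ≈ 0.1131, so at α = 0.05 we fail to reject H₀.

z = 1.2101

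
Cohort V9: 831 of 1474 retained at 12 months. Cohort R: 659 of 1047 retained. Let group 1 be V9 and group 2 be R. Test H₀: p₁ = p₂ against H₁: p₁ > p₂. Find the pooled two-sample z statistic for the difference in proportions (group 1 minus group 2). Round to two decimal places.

z = -3.30

p̂₁ = 831/1474 ≈ 0.5638, p̂₂ = 659/1047 ≈ 0.6294.
Pooled p̂ = (831+659)/(1474+1047) = 1490/2521 = 0.5910.
SE = √(p̂(1−p̂)(1/n₁+1/n₂)) = √(0.5910·0.4090·0.00163354) = √(0.000394846) = 0.0199.
z = (0.5638 − 0.6294)/0.0199 = -0.0656/0.0199 = -3.30.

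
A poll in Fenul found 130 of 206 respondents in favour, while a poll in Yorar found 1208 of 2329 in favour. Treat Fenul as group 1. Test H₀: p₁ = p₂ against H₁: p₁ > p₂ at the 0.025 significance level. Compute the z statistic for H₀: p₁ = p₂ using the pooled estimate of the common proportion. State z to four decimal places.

p̂₁ = 130/206 ≈ 0.6310680, p̂₂ = 1208/2329 ≈ 0.5186775.
Pooled p̂ = (130+1208)/(206+2329) = 1338/2535 = 0.5278107.
SE = √(p̂(1−p̂)(1/n₁+1/n₂)) = √(0.5278107·0.4721893·0.00528374) = √(0.00131685) = 0.0362884.
z = (0.6310680 − 0.5186775)/0.0362884 = 0.1123905/0.0362884 = 3.0971.
p-value = P(Z > 3.097) ≈ 0.0010; since p < α = 0.025, reject H₀.

z = 3.0971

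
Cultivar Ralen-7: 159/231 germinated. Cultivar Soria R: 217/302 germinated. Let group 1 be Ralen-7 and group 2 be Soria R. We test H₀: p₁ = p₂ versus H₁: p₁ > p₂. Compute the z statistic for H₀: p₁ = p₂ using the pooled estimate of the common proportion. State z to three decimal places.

z = -0.759

p̂₁ = 159/231 = 0.68831, p̂₂ = 217/302 = 0.71854.
Pooled p̂ = (159+217)/(231+302) = 376/533 = 0.70544.
SE = √(p̂(1−p̂)(1/n₁+1/n₂)) = √(0.70544·0.29456·0.00764026) = √(0.0015876) = 0.03984.
z = (0.68831 − 0.71854)/0.03984 = -0.03023/0.03984 = -0.759.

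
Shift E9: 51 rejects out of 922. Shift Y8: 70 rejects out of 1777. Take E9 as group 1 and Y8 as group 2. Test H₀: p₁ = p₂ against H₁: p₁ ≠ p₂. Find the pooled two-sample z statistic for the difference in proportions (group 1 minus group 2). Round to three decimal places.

p̂₁ = 51/922 ≈ 0.055315, p̂₂ = 70/1777 ≈ 0.039392.
Pooled p̂ = (51+70)/(922+1777) = 121/2699 = 0.044831.
SE = √(0.0428216 × 0.00164734) = 0.008399.
z = (0.055315 − 0.039392)/0.008399 = 0.015923/0.008399 = 1.896.
p-value = 2·P(Z > 1.896) ≈ 0.0580.

z = 1.896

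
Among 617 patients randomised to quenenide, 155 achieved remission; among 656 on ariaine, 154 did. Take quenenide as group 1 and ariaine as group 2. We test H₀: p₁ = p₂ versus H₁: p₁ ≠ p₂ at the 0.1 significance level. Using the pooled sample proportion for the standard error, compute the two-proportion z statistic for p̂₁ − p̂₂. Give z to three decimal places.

p̂₁ = 155/617 = 0.25122, p̂₂ = 154/656 = 0.23476.
Pooled p̂ = (155+154)/(617+656) = 309/1273 = 0.24273.
SE = √(0.183814 × 0.00314514) = 0.02404.
z = (0.25122 − 0.23476)/0.02404 = 0.01646/0.02404 = 0.685.
p-value = 2·P(Z > 0.685) ≈ 0.4936, so at α = 0.1 we fail to reject H₀.

z = 0.685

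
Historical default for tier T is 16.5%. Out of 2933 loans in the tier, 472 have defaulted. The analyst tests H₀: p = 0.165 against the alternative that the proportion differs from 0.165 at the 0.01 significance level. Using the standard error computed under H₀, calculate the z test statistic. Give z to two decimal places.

p̂ = 472/2933 ≈ 0.1609.
Under H₀, SE = √(0.165·0.835/2933) = √(4.69741e-05) = 0.0069.
z = (0.1609 − 0.165)/0.0069 = -0.0041/0.0069 = -0.59.
Two-sided p-value ≈ 2·Φ(−0.594) = 0.5524, so at α = 0.01 we fail to reject H₀.

z = -0.59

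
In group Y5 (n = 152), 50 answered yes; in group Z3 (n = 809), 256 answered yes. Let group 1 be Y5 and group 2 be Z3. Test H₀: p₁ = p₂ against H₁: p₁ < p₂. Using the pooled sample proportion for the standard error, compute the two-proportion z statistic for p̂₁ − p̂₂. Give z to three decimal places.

p̂₁ = 50/152 = 0.32895, p̂₂ = 256/809 = 0.31644.
Pooled p̂ = (50+256)/(152+809) = 306/961 = 0.31842.
SE = √(p̂(1−p̂)(1/n₁+1/n₂)) = √(0.31842·0.68158·0.00781504) = √(0.00169608) = 0.04118.
z = (0.32895 − 0.31644)/0.04118 = 0.01251/0.04118 = 0.304.
p-value = P(Z < 0.304) ≈ 0.6193.

z = 0.304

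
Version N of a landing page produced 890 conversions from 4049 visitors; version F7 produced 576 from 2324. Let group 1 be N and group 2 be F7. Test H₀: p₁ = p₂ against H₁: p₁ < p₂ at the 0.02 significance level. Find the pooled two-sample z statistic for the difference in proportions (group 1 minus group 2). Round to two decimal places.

p̂₁ = 890/4049 = 0.21981, p̂₂ = 576/2324 = 0.24785.
Pooled p̂ = (890+576)/(4049+2324) = 1466/6373 = 0.23003.
SE = √(0.177118 × 0.000677267) = 0.01095.
z = (0.21981 − 0.24785)/0.01095 = -0.02804/0.01095 = -2.56.
p-value = P(Z < -2.560) ≈ 0.0052; since p < α = 0.02, reject H₀.

z = -2.56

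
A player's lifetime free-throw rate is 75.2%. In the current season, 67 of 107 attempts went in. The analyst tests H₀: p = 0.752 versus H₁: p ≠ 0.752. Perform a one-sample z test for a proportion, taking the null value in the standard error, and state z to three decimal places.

p̂ = 67/107 = 0.62617.
Under H₀, SE = √(0.752·0.248/107) = √(0.00174295) = 0.04175.
z = (0.62617 − 0.752)/0.04175 = -0.12583/0.04175 = -3.014.
Two-sided p-value ≈ 2·Φ(−3.014) = 0.0026.

z = -3.014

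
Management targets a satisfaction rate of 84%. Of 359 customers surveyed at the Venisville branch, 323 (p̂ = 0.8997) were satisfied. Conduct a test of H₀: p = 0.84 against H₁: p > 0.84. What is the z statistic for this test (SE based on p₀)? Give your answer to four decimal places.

z = 3.0866

p̂ = 323/359 = 0.8997214.
Standard error under H₀: √(0.84×0.16/359) = 0.0193487.
z = (0.8997214 − 0.84)/0.0193487 = 0.0597214/0.0193487 = 3.0866.
p-value = P(Z > 3.087) ≈ 0.0010.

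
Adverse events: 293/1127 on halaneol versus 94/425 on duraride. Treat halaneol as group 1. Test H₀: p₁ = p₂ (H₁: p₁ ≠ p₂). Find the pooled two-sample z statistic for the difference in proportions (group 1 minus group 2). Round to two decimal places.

p̂₁ = 293/1127 ≈ 0.2600, p̂₂ = 94/425 ≈ 0.2212.
Pooled p̂ = (293+94)/(1127+425) = 387/1552 = 0.2494.
SE = √(p̂(1−p̂)(1/n₁+1/n₂)) = √(0.2494·0.7506·0.00324025) = √(0.000606502) = 0.0246.
z = (0.2600 − 0.2212)/0.0246 = 0.0388/0.0246 = 1.58.

z = 1.58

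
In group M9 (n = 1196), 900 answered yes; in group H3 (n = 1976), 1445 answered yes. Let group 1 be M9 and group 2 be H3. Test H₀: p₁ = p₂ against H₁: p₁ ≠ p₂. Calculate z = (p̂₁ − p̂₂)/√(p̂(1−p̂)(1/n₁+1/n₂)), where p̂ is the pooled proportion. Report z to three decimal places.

z = 1.320

p̂₁ = 900/1196 ≈ 0.75251, p̂₂ = 1445/1976 ≈ 0.73128.
Pooled p̂ = (900+1445)/(1196+1976) = 2345/3172 = 0.73928.
SE = √(p̂(1−p̂)(1/n₁+1/n₂)) = √(0.73928·0.26072·0.00134219) = √(0.0002587) = 0.01608.
z = (0.75251 − 0.73128)/0.01608 = 0.02123/0.01608 = 1.320.
Two-sided p-value ≈ 2·Φ(−1.320) = 0.1868.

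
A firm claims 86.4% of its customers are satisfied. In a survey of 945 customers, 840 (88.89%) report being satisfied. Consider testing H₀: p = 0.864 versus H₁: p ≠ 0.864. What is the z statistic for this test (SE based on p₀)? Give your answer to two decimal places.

z = 2.23

p̂ = 840/945 = 0.88889.
Under H₀, SE = √(0.864·0.136/945) = √(0.000124343) = 0.01115.
z = (0.88889 − 0.864)/0.01115 = 0.02489/0.01115 = 2.23.
p-value = 2·P(Z > 2.232) ≈ 0.0256.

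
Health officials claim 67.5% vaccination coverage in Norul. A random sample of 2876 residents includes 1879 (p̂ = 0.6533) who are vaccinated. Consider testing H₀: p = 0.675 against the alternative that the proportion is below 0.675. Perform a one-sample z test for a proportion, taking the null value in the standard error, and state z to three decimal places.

z = -2.480

p̂ = 1879/2876 ≈ 0.653338.
Standard error under H₀: √(0.675×0.325/2876) = 0.008734.
z = (0.653338 − 0.675)/0.008734 = -0.021662/0.008734 = -2.480.
p-value = P(Z < -2.480) ≈ 0.0066.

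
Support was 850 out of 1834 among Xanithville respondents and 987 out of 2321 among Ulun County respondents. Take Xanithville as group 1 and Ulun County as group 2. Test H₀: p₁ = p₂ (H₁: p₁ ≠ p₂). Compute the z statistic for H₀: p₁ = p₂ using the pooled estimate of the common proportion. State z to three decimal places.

p̂₁ = 850/1834 ≈ 0.46347, p̂₂ = 987/2321 ≈ 0.42525.
Pooled p̂ = (850+987)/(1834+2321) = 1837/4155 = 0.44212.
SE = √(0.24665 × 0.000976105) = 0.01552.
z = (0.46347 − 0.42525)/0.01552 = 0.03822/0.01552 = 2.463.
Two-sided p-value ≈ 2·Φ(−2.463) = 0.0138.

z = 2.463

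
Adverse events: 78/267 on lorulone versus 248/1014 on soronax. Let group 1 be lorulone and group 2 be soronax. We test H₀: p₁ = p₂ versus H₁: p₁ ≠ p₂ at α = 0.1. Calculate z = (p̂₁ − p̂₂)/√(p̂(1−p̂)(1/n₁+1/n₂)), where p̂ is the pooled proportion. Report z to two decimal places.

z = 1.59

p̂₁ = 78/267 ≈ 0.29213, p̂₂ = 248/1014 ≈ 0.24458.
Pooled p̂ = (78+248)/(267+1014) = 326/1281 = 0.25449.
SE = √(0.189724 × 0.00473151) = 0.02996.
z = (0.29213 − 0.24458)/0.02996 = 0.04755/0.02996 = 1.59.
Two-sided p-value ≈ 2·Φ(−1.587) = 0.1124, so at α = 0.1 we fail to reject H₀.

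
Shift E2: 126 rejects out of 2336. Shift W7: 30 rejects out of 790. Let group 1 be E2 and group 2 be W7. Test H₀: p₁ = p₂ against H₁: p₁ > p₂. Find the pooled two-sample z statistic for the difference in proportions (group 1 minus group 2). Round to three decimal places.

p̂₁ = 126/2336 ≈ 0.053938, p̂₂ = 30/790 ≈ 0.037975.
Pooled p̂ = (126+30)/(2336+790) = 156/3126 = 0.049904.
SE = √(p̂(1−p̂)(1/n₁+1/n₂)) = √(0.049904·0.950096·0.0016939) = √(8.03142e-05) = 0.008962.
z = (0.053938 − 0.037975)/0.008962 = 0.015963/0.008962 = 1.781.

z = 1.781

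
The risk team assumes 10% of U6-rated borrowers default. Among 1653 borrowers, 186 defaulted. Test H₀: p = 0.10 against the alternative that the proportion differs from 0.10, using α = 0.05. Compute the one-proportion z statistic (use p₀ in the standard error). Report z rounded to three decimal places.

p̂ = 186/1653 = 0.112523.
Under H₀, SE = √(0.1·0.9/1653) = √(5.44465e-05) = 0.007379.
z = (0.112523 − 0.1)/0.007379 = 0.012523/0.007379 = 1.697.
Two-sided p-value ≈ 2·Φ(−1.697) = 0.0897; since p > α = 0.05, fail to reject H₀.

z = 1.697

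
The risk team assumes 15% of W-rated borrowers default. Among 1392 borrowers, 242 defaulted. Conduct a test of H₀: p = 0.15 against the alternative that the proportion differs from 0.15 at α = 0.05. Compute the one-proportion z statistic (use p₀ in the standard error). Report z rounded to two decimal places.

z = 2.49

p̂ = 242/1392 = 0.1739.
Standard error under H₀: √(0.15×0.85/1392) = 0.0096.
z = (0.1739 − 0.15)/0.0096 = 0.0239/0.0096 = 2.49.
Two-sided p-value ≈ 2·Φ(−2.492) = 0.0127. With α = 0.05, reject H₀.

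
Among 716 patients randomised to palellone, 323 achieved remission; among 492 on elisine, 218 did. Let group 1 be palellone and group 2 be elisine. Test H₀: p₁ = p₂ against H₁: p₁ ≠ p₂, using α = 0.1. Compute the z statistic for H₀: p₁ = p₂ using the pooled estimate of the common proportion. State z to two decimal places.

z = 0.28

p̂₁ = 323/716 ≈ 0.45112, p̂₂ = 218/492 ≈ 0.44309.
Pooled p̂ = (323+218)/(716+492) = 541/1208 = 0.44785.
SE = √(p̂(1−p̂)(1/n₁+1/n₂)) = √(0.44785·0.55215·0.00342917) = √(0.000847965) = 0.02912.
z = (0.45112 − 0.44309)/0.02912 = 0.00803/0.02912 = 0.28.
Two-sided p-value ≈ 2·Φ(−0.276) = 0.7828. With α = 0.1, fail to reject H₀.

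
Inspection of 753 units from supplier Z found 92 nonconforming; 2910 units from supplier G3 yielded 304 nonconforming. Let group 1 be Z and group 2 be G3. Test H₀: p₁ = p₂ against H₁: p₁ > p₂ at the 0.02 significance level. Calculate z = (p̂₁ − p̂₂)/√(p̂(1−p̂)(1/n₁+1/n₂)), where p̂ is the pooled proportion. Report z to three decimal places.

p̂₁ = 92/753 ≈ 0.122178, p̂₂ = 304/2910 ≈ 0.104467.
Pooled p̂ = (92+304)/(753+2910) = 396/3663 = 0.108108.
SE = √(p̂(1−p̂)(1/n₁+1/n₂)) = √(0.108108·0.891892·0.00167166) = √(0.000161183) = 0.012696.
z = (0.122178 − 0.104467)/0.012696 = 0.017711/0.012696 = 1.395.
p-value = P(Z > 1.395) ≈ 0.0815; since p > α = 0.02, fail to reject H₀.

z = 1.395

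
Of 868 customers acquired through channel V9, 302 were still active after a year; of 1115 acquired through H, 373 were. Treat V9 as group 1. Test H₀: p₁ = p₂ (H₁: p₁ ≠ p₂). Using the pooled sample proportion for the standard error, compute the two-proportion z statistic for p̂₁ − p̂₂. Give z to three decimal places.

p̂₁ = 302/868 ≈ 0.34793, p̂₂ = 373/1115 ≈ 0.33453.
Pooled p̂ = (302+373)/(868+1115) = 675/1983 = 0.34039.
SE = √(p̂(1−p̂)(1/n₁+1/n₂)) = √(0.34039·0.65961·0.00204893) = √(0.000460039) = 0.02145.
z = (0.34793 − 0.33453)/0.02145 = 0.01340/0.02145 = 0.625.
Two-sided p-value ≈ 2·Φ(−0.625) = 0.5322.

z = 0.625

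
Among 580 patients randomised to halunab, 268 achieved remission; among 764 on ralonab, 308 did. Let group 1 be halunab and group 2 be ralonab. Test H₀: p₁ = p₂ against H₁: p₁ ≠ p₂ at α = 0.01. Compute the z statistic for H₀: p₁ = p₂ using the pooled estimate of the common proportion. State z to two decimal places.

p̂₁ = 268/580 ≈ 0.4621, p̂₂ = 308/764 ≈ 0.4031.
Pooled p̂ = (268+308)/(580+764) = 576/1344 = 0.4286.
SE = √(p̂(1−p̂)(1/n₁+1/n₂)) = √(0.4286·0.5714·0.00303304) = √(0.000742785) = 0.0273.
z = (0.4621 − 0.4031)/0.0273 = 0.0590/0.0273 = 2.16.
p-value = 2·P(Z > 2.162) ≈ 0.0306. With α = 0.01, fail to reject H₀.

z = 2.16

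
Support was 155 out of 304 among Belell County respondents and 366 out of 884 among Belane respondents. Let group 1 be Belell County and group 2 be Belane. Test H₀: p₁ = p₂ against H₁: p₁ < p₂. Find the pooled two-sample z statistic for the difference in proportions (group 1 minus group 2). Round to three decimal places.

z = 2.905

p̂₁ = 155/304 = 0.50987, p̂₂ = 366/884 = 0.41403.
Pooled p̂ = (155+366)/(304+884) = 521/1188 = 0.43855.
SE = √(p̂(1−p̂)(1/n₁+1/n₂)) = √(0.43855·0.56145·0.0044207) = √(0.00108848) = 0.03299.
z = (0.50987 − 0.41403)/0.03299 = 0.09584/0.03299 = 2.905.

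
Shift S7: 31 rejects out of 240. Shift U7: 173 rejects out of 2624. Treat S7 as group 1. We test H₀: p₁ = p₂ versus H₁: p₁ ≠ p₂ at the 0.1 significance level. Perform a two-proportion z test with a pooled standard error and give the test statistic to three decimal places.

z = 3.646

p̂₁ = 31/240 = 0.129167, p̂₂ = 173/2624 = 0.065930.
Pooled p̂ = (31+173)/(240+2624) = 204/2864 = 0.071229.
SE = √(0.0661555 × 0.00454776) = 0.017345.
z = (0.129167 − 0.065930)/0.017345 = 0.063237/0.017345 = 3.646.
p-value = 2·P(Z > 3.646) ≈ 0.0003, so at α = 0.1 we reject H₀.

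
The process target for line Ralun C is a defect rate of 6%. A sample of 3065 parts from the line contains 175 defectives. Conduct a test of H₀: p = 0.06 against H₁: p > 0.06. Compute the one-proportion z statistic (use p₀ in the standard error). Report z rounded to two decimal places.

z = -0.68

p̂ = 175/3065 ≈ 0.05710.
SE = √(p₀(1−p₀)/n) = √(0.0564/3065) = 0.00429.
z = (0.05710 − 0.06)/0.00429 = -0.00290/0.00429 = -0.68.
p-value = P(Z > -0.677) ≈ 0.7508.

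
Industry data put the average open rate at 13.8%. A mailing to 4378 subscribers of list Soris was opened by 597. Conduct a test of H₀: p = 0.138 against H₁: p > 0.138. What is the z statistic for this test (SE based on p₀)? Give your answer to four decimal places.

p̂ = 597/4378 = 0.1363636.
Under H₀, SE = √(0.138·0.862/4378) = √(2.71713e-05) = 0.0052126.
z = (0.1363636 − 0.138)/0.0052126 = -0.0016364/0.0052126 = -0.3139.
p-value = P(Z > -0.314) ≈ 0.6232.

z = -0.3139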